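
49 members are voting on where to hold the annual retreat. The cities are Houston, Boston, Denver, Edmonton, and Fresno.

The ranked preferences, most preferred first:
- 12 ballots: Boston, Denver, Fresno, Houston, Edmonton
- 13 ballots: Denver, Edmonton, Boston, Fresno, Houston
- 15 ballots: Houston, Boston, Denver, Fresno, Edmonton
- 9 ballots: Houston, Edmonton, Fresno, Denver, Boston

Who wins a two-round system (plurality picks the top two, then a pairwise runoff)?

Round 1 first-place votes: Houston 24, Boston 12, Denver 13, Edmonton 0, Fresno 0. Houston and Denver advance.
Runoff: Houston is ranked above Denver on 24 ballots, Denver above Houston on 25.

Denver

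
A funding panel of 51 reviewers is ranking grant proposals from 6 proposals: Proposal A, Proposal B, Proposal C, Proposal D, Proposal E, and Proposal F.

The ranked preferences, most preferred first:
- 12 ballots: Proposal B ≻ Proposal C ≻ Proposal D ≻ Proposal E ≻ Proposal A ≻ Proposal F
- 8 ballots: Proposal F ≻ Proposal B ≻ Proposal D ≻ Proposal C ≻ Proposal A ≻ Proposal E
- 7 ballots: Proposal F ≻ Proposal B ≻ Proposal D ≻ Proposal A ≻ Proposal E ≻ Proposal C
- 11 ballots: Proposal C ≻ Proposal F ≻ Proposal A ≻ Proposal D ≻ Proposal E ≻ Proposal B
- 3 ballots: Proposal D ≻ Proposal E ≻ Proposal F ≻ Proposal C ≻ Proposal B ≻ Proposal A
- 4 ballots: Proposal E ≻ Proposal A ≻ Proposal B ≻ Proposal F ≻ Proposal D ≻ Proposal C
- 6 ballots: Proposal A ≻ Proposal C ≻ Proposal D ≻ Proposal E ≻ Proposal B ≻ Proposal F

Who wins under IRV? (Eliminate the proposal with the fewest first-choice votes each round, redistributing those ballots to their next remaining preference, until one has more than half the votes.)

Proposal C

Round 1: Proposal A 6, Proposal B 12, Proposal C 11, Proposal D 3, Proposal E 4, Proposal F 15. Proposal D eliminated.
Round 2: Proposal A 6, Proposal B 12, Proposal C 11, Proposal E 7, Proposal F 15. Proposal A eliminated.
Round 3: Proposal B 12, Proposal C 17, Proposal E 7, Proposal F 15. Proposal E eliminated.
Round 4: Proposal B 16, Proposal C 17, Proposal F 18. Proposal B eliminated.
Round 5: Proposal C 29, Proposal F 22. Proposal C has a majority (≥26).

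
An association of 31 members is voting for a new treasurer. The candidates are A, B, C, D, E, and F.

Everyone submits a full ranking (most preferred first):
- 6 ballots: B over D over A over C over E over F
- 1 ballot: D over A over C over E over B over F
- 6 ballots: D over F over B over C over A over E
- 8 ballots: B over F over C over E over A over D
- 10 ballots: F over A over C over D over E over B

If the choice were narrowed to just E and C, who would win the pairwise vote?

E is ranked above C on 0 ballots; C above E on 31.

C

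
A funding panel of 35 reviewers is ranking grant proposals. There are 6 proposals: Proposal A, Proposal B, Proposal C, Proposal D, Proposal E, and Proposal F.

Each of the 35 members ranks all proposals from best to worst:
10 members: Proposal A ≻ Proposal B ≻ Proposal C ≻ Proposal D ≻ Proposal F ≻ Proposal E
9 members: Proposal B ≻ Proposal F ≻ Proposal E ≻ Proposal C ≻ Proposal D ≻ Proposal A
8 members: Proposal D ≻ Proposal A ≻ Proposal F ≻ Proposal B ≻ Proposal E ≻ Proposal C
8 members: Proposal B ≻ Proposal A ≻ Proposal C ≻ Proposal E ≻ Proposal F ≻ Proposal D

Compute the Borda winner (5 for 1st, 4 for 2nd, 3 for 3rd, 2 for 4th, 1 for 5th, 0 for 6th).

Proposal A: 10×5 + 9×0 + 8×4 + 8×4 = 114
Proposal B: 10×4 + 9×5 + 8×2 + 8×5 = 141
Proposal C: 10×3 + 9×2 + 8×0 + 8×3 = 72
Proposal D: 10×2 + 9×1 + 8×5 + 8×0 = 69
Proposal E: 10×0 + 9×3 + 8×1 + 8×2 = 51
Proposal F: 10×1 + 9×4 + 8×3 + 8×1 = 78

Proposal B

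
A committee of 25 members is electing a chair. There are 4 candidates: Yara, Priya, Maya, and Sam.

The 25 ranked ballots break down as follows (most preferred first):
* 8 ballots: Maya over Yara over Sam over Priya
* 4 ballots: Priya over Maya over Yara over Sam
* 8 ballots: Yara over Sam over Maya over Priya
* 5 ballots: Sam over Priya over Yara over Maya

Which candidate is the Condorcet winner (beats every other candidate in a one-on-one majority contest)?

Yara

Yara vs Priya: 16–9
Yara vs Maya: 13–12
Yara vs Sam: 20–5
Yara beats every other candidate.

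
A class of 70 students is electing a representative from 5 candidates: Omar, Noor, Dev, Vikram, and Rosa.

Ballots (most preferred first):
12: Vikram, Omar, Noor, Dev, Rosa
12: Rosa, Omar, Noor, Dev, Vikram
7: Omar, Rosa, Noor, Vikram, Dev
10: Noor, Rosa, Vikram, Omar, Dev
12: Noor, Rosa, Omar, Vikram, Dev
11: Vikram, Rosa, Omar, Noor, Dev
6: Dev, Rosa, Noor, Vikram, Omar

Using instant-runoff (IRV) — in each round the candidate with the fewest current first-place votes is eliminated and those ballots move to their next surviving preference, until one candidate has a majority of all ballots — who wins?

Round 1: Omar 7, Noor 22, Dev 6, Vikram 23, Rosa 12. Dev eliminated.
Round 2: Omar 7, Noor 22, Vikram 23, Rosa 18. Omar eliminated.
Round 3: Noor 22, Vikram 23, Rosa 25. Noor eliminated.
Round 4: Vikram 23, Rosa 47. Rosa has a majority (≥36).

Rosa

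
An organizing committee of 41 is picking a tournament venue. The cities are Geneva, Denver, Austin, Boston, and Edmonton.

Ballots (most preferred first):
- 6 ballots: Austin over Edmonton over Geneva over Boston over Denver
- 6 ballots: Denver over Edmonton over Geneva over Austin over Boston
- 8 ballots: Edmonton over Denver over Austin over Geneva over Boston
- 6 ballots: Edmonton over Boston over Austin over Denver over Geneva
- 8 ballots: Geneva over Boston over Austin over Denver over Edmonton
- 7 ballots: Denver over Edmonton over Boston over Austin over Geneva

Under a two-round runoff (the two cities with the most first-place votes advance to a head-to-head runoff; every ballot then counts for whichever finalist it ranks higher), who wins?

Denver

Round 1 first-place votes: Geneva 8, Denver 13, Austin 6, Boston 0, Edmonton 14. Edmonton and Denver advance.
Runoff: Edmonton is ranked above Denver on 20 ballots, Denver above Edmonton on 21.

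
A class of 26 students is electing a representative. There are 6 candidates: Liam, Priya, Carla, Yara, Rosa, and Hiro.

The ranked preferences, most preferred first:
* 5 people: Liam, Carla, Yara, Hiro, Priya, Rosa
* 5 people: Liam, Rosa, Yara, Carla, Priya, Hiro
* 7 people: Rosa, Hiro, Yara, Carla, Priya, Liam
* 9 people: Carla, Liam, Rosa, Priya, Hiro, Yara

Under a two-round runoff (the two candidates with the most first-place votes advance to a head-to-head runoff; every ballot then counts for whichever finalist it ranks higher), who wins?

Round 1 first-place votes: Liam 10, Priya 0, Carla 9, Yara 0, Rosa 7, Hiro 0. Liam and Carla advance.
Runoff: Liam is ranked above Carla on 10 ballots, Carla above Liam on 16.

Carla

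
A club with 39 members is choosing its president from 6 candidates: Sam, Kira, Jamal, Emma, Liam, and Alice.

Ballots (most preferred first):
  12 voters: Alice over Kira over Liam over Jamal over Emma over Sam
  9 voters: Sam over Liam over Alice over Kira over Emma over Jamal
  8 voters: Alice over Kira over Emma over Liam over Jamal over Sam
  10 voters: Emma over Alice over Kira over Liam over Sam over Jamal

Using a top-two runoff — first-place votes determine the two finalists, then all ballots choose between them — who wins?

Alice

Round 1 first-place votes: Sam 9, Kira 0, Jamal 0, Emma 10, Liam 0, Alice 20. Alice and Emma advance.
Runoff: Alice is ranked above Emma on 29 ballots, Emma above Alice on 10.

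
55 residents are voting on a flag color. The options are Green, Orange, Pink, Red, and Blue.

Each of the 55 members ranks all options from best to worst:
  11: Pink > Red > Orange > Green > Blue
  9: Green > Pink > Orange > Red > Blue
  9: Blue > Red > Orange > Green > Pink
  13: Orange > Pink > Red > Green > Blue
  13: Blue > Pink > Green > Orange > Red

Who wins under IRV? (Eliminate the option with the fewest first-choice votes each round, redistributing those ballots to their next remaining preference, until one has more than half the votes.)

Pink

Round 1: Green 9, Orange 13, Pink 11, Red 0, Blue 22. Red eliminated.
Round 2: Green 9, Orange 13, Pink 11, Blue 22. Green eliminated.
Round 3: Orange 13, Pink 20, Blue 22. Orange eliminated.
Round 4: Pink 33, Blue 22. Pink has a majority (≥28).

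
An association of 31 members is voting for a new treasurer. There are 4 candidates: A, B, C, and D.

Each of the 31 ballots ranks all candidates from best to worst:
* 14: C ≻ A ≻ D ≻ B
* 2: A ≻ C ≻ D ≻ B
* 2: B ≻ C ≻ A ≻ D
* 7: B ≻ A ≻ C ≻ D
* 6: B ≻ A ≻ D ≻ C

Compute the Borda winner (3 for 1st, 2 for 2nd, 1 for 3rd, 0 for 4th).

A: 14×2 + 2×3 + 2×1 + 7×2 + 6×2 = 62
B: 14×0 + 2×0 + 2×3 + 7×3 + 6×3 = 45
C: 14×3 + 2×2 + 2×2 + 7×1 + 6×0 = 57
D: 14×1 + 2×1 + 2×0 + 7×0 + 6×1 = 22

A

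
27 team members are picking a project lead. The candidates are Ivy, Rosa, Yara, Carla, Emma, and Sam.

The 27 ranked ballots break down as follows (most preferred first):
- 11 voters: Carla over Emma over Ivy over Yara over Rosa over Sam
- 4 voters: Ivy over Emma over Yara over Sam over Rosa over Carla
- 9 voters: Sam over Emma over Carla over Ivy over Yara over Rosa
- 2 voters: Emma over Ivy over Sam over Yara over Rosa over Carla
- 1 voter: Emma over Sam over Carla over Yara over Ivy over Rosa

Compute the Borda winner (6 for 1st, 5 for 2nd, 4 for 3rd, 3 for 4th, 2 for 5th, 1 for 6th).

Ivy: 11×4 + 4×6 + 9×3 + 2×5 + 1×2 = 107
Rosa: 11×2 + 4×2 + 9×1 + 2×2 + 1×1 = 44
Yara: 11×3 + 4×4 + 9×2 + 2×3 + 1×3 = 76
Carla: 11×6 + 4×1 + 9×4 + 2×1 + 1×4 = 112
Emma: 11×5 + 4×5 + 9×5 + 2×6 + 1×6 = 138
Sam: 11×1 + 4×3 + 9×6 + 2×4 + 1×5 = 90

Emma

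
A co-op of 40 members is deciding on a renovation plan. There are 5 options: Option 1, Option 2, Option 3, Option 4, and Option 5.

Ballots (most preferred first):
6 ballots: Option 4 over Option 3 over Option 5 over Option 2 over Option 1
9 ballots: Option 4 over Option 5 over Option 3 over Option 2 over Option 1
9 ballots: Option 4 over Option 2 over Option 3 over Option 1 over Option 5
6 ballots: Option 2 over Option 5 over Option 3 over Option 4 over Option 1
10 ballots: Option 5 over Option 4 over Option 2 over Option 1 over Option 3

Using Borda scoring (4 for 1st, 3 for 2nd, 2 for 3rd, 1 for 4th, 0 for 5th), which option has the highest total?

Option 1: 6×0 + 9×0 + 9×1 + 6×0 + 10×1 = 19
Option 2: 6×1 + 9×1 + 9×3 + 6×4 + 10×2 = 86
Option 3: 6×3 + 9×2 + 9×2 + 6×2 + 10×0 = 66
Option 4: 6×4 + 9×4 + 9×4 + 6×1 + 10×3 = 132
Option 5: 6×2 + 9×3 + 9×0 + 6×3 + 10×4 = 97

Option 4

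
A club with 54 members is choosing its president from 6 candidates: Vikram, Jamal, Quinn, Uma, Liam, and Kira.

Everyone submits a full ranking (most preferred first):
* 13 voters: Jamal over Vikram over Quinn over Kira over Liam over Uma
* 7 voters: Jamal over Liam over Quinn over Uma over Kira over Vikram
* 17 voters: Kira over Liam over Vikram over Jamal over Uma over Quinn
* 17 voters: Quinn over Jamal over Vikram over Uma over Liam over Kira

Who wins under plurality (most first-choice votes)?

First-place votes: Vikram 0, Jamal 20, Quinn 17, Uma 0, Liam 0, Kira 17.

Jamal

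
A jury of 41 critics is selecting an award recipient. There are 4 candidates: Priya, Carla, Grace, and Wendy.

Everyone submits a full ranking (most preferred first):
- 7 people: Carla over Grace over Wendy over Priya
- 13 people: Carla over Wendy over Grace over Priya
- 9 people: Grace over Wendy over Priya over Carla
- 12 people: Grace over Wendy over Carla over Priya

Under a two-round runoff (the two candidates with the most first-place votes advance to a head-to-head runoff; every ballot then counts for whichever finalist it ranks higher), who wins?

Grace

Round 1 first-place votes: Priya 0, Carla 20, Grace 21, Wendy 0. Grace and Carla advance.
Runoff: Grace is ranked above Carla on 21 ballots, Carla above Grace on 20.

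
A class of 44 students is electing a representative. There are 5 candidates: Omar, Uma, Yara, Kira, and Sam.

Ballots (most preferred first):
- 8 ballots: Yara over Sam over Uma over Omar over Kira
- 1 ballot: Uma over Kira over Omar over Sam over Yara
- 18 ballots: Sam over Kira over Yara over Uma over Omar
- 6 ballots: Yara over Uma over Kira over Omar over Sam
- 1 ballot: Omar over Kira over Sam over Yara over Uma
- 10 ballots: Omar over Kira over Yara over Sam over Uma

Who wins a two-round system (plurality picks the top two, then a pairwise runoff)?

Round 1 first-place votes: Omar 11, Uma 1, Yara 14, Kira 0, Sam 18. Sam and Yara advance.
Runoff: Sam is ranked above Yara on 20 ballots, Yara above Sam on 24.

Yara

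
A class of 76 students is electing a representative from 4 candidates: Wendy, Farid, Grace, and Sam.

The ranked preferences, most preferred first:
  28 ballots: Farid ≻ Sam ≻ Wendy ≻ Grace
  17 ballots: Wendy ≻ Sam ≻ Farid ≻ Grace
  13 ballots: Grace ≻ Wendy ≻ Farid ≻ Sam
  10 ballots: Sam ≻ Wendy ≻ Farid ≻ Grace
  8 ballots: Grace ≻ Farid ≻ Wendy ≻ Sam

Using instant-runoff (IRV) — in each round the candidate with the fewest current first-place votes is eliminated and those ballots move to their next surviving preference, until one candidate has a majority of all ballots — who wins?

Round 1: Wendy 17, Farid 28, Grace 21, Sam 10. Sam eliminated.
Round 2: Wendy 27, Farid 28, Grace 21. Grace eliminated.
Round 3: Wendy 40, Farid 36. Wendy has a majority (≥39).

Wendy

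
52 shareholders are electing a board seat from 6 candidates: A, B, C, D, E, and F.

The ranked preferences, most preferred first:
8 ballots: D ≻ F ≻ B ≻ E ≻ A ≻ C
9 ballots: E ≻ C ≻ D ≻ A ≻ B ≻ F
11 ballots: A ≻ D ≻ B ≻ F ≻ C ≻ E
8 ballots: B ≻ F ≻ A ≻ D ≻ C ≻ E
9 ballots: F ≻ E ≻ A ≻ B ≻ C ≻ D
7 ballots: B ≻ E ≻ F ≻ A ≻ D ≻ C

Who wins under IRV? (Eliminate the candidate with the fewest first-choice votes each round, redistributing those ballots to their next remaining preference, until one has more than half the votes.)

F

Round 1: A 11, B 15, C 0, D 8, E 9, F 9. C eliminated.
Round 2: A 11, B 15, D 8, E 9, F 9. D eliminated.
Round 3: A 11, B 15, E 9, F 17. E eliminated.
Round 4: A 20, B 15, F 17. B eliminated.
Round 5: A 20, F 32. F has a majority (≥27).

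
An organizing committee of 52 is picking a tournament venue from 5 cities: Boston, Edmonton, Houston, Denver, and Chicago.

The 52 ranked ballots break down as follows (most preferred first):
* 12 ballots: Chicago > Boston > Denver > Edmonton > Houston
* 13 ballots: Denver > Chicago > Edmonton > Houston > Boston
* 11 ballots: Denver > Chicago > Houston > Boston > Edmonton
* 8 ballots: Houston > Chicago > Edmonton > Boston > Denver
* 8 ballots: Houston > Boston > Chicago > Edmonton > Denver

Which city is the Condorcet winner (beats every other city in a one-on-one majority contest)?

Chicago

Chicago vs Boston: 44–8
Chicago vs Edmonton: 52–0
Chicago vs Houston: 36–16
Chicago vs Denver: 28–24
Chicago beats every other city.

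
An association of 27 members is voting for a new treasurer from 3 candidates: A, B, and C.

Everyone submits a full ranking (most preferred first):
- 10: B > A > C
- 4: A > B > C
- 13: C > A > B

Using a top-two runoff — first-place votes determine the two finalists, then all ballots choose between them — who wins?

B

Round 1 first-place votes: A 4, B 10, C 13. C and B advance.
Runoff: C is ranked above B on 13 ballots, B above C on 14.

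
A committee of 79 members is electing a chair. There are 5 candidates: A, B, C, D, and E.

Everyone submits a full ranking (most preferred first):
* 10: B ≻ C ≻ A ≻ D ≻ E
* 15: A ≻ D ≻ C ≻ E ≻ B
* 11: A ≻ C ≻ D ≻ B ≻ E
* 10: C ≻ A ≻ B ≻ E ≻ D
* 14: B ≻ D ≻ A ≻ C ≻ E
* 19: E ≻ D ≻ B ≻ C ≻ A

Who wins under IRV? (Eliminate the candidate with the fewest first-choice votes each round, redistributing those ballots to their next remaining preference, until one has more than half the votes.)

B

Round 1: A 26, B 24, C 10, D 0, E 19. D eliminated.
Round 2: A 26, B 24, C 10, E 19. C eliminated.
Round 3: A 36, B 24, E 19. E eliminated.
Round 4: A 36, B 43. B has a majority (≥40).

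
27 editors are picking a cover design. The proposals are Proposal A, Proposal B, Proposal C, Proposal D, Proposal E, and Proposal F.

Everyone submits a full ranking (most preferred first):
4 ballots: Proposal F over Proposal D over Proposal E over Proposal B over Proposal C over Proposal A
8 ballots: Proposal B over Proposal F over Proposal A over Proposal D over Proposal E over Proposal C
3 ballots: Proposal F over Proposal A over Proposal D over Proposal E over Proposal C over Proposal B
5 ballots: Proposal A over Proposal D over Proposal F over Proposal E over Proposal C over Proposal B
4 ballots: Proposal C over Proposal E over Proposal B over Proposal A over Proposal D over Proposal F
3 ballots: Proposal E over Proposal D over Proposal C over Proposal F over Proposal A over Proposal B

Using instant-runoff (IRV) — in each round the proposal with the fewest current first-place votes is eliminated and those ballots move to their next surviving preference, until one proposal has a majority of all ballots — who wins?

Proposal F

Round 1: Proposal A 5, Proposal B 8, Proposal C 4, Proposal D 0, Proposal E 3, Proposal F 7. Proposal D eliminated.
Round 2: Proposal A 5, Proposal B 8, Proposal C 4, Proposal E 3, Proposal F 7. Proposal E eliminated.
Round 3: Proposal A 5, Proposal B 8, Proposal C 7, Proposal F 7. Proposal A eliminated.
Round 4: Proposal B 8, Proposal C 7, Proposal F 12. Proposal C eliminated.
Round 5: Proposal B 12, Proposal F 15. Proposal F has a majority (≥14).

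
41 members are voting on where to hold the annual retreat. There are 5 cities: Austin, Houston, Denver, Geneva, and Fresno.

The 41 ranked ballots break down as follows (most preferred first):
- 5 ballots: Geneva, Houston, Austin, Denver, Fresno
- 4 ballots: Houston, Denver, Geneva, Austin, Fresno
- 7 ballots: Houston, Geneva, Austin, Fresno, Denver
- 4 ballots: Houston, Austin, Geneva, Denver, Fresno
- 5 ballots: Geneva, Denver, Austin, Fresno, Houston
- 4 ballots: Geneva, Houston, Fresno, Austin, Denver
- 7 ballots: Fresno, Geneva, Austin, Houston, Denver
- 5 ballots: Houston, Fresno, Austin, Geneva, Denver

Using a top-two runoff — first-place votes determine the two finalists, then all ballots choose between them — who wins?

Round 1 first-place votes: Austin 0, Houston 20, Denver 0, Geneva 14, Fresno 7. Houston and Geneva advance.
Runoff: Houston is ranked above Geneva on 20 ballots, Geneva above Houston on 21.

Geneva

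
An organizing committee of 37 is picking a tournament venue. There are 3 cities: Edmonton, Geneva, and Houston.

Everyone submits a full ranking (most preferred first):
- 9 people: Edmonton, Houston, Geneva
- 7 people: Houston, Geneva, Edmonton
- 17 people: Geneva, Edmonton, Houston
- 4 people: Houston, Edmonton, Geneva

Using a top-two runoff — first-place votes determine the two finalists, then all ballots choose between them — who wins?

Round 1 first-place votes: Edmonton 9, Geneva 17, Houston 11. Geneva and Houston advance.
Runoff: Geneva is ranked above Houston on 17 ballots, Houston above Geneva on 20.

Houston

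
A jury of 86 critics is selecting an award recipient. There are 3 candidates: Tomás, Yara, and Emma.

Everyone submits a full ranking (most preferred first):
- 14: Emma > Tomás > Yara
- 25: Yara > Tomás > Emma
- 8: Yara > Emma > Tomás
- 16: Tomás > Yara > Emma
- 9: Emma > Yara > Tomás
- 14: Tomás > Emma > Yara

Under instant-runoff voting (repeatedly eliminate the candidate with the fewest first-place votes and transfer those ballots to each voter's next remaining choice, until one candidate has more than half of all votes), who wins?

Round 1: Tomás 30, Yara 33, Emma 23. Emma eliminated.
Round 2: Tomás 44, Yara 42. Tomás has a majority (≥44).

Tomás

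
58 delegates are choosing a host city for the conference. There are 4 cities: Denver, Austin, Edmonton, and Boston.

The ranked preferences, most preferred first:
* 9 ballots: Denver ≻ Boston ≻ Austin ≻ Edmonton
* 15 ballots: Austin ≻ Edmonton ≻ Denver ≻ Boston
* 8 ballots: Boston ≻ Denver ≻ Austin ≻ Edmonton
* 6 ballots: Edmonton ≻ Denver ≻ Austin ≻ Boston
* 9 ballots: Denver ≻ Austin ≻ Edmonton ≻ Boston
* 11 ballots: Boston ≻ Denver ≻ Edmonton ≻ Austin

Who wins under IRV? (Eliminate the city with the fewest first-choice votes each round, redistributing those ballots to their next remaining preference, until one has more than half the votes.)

Denver

Round 1: Denver 18, Austin 15, Edmonton 6, Boston 19. Edmonton eliminated.
Round 2: Denver 24, Austin 15, Boston 19. Austin eliminated.
Round 3: Denver 39, Boston 19. Denver has a majority (≥30).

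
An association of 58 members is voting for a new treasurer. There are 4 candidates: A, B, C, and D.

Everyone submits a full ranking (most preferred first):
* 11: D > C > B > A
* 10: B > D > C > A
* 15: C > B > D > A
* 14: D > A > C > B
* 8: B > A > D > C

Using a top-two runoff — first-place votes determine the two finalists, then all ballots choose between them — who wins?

B

Round 1 first-place votes: A 0, B 18, C 15, D 25. D and B advance.
Runoff: D is ranked above B on 25 ballots, B above D on 33.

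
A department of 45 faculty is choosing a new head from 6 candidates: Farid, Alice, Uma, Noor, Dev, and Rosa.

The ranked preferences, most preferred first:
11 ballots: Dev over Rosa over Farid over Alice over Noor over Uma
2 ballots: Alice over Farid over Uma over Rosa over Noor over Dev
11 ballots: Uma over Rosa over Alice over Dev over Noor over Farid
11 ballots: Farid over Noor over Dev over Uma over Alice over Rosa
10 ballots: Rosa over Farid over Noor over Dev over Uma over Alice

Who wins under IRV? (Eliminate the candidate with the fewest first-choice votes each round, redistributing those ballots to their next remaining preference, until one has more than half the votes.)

Round 1: Farid 11, Alice 2, Uma 11, Noor 0, Dev 11, Rosa 10. Noor eliminated.
Round 2: Farid 11, Alice 2, Uma 11, Dev 11, Rosa 10. Alice eliminated.
Round 3: Farid 13, Uma 11, Dev 11, Rosa 10. Rosa eliminated.
Round 4: Farid 23, Uma 11, Dev 11. Farid has a majority (≥23).

Farid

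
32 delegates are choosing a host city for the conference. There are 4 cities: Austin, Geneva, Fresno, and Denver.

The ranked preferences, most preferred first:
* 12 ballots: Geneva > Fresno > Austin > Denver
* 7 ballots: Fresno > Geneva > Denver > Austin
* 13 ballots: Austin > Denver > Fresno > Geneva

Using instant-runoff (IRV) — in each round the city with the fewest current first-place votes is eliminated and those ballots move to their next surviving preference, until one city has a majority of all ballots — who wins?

Round 1: Austin 13, Geneva 12, Fresno 7, Denver 0. Denver eliminated.
Round 2: Austin 13, Geneva 12, Fresno 7. Fresno eliminated.
Round 3: Austin 13, Geneva 19. Geneva has a majority (≥17).

Geneva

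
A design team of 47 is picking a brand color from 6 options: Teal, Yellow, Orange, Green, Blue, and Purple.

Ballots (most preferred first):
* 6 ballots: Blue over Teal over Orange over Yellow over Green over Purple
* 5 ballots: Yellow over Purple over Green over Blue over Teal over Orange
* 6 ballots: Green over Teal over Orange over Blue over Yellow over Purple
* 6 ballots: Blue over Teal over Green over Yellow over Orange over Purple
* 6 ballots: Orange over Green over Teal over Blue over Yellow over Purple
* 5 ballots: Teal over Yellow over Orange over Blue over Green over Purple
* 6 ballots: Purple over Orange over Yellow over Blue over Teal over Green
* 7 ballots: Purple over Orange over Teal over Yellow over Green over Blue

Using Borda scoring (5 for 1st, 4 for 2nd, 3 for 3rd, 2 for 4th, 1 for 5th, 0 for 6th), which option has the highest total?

Teal

Teal: 6×4 + 5×1 + 6×4 + 6×4 + 6×3 + 5×5 + 6×1 + 7×3 = 147
Yellow: 6×2 + 5×5 + 6×1 + 6×2 + 6×1 + 5×4 + 6×3 + 7×2 = 113
Orange: 6×3 + 5×0 + 6×3 + 6×1 + 6×5 + 5×3 + 6×4 + 7×4 = 139
Green: 6×1 + 5×3 + 6×5 + 6×3 + 6×4 + 5×1 + 6×0 + 7×1 = 105
Blue: 6×5 + 5×2 + 6×2 + 6×5 + 6×2 + 5×2 + 6×2 + 7×0 = 116
Purple: 6×0 + 5×4 + 6×0 + 6×0 + 6×0 + 5×0 + 6×5 + 7×5 = 85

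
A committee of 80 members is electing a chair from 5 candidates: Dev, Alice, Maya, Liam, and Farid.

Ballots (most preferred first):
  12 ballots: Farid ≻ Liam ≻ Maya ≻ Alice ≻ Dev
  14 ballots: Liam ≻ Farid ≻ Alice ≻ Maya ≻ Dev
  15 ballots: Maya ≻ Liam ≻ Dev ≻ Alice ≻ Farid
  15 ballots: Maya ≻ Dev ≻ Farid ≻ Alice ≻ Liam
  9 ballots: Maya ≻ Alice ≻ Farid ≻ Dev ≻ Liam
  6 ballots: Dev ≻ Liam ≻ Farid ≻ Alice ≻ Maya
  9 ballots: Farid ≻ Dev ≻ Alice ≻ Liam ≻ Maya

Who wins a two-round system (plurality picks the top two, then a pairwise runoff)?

Farid

Round 1 first-place votes: Dev 6, Alice 0, Maya 39, Liam 14, Farid 21. Maya and Farid advance.
Runoff: Maya is ranked above Farid on 39 ballots, Farid above Maya on 41.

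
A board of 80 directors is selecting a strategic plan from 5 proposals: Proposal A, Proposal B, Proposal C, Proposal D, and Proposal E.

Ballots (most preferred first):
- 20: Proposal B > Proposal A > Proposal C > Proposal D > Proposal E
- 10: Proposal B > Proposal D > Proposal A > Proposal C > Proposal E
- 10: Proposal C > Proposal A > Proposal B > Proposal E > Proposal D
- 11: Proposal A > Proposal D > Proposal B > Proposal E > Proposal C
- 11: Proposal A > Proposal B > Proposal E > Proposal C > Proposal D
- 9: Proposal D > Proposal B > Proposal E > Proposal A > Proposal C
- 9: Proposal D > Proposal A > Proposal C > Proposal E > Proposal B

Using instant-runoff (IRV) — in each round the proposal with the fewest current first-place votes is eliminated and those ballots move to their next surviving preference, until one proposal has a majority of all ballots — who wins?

Proposal A

Round 1: Proposal A 22, Proposal B 30, Proposal C 10, Proposal D 18, Proposal E 0. Proposal E eliminated.
Round 2: Proposal A 22, Proposal B 30, Proposal C 10, Proposal D 18. Proposal C eliminated.
Round 3: Proposal A 32, Proposal B 30, Proposal D 18. Proposal D eliminated.
Round 4: Proposal A 41, Proposal B 39. Proposal A has a majority (≥41).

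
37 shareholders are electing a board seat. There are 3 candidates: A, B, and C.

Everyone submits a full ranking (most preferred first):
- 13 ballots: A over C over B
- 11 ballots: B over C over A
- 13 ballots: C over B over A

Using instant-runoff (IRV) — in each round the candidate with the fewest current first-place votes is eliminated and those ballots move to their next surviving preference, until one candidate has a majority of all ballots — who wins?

C

Round 1: A 13, B 11, C 13. B eliminated.
Round 2: A 13, C 24. C has a majority (≥19).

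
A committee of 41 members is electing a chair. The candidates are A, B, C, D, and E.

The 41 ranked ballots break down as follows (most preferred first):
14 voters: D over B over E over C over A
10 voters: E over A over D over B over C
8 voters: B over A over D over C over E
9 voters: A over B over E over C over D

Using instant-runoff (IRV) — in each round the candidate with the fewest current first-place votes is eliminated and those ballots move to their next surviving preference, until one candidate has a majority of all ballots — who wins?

Round 1: A 9, B 8, C 0, D 14, E 10. C eliminated.
Round 2: A 9, B 8, D 14, E 10. B eliminated.
Round 3: A 17, D 14, E 10. E eliminated.
Round 4: A 27, D 14. A has a majority (≥21).

A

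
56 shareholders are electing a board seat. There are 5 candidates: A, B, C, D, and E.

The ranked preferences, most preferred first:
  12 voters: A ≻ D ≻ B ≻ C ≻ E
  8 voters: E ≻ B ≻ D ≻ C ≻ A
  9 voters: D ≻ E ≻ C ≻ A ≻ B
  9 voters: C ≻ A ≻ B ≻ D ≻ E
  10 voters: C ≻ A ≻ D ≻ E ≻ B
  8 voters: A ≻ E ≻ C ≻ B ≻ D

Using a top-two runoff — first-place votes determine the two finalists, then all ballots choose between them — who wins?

C

Round 1 first-place votes: A 20, B 0, C 19, D 9, E 8. A and C advance.
Runoff: A is ranked above C on 20 ballots, C above A on 36.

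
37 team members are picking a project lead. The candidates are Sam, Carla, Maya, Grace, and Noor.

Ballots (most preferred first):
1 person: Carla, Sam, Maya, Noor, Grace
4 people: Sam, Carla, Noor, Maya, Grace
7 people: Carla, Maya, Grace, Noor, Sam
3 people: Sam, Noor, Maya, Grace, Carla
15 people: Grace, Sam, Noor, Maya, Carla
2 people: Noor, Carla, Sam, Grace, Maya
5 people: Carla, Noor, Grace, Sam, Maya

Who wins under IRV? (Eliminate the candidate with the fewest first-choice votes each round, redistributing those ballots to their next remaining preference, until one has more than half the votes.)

Carla

Round 1: Sam 7, Carla 13, Maya 0, Grace 15, Noor 2. Maya eliminated.
Round 2: Sam 7, Carla 13, Grace 15, Noor 2. Noor eliminated.
Round 3: Sam 7, Carla 15, Grace 15. Sam eliminated.
Round 4: Carla 19, Grace 18. Carla has a majority (≥19).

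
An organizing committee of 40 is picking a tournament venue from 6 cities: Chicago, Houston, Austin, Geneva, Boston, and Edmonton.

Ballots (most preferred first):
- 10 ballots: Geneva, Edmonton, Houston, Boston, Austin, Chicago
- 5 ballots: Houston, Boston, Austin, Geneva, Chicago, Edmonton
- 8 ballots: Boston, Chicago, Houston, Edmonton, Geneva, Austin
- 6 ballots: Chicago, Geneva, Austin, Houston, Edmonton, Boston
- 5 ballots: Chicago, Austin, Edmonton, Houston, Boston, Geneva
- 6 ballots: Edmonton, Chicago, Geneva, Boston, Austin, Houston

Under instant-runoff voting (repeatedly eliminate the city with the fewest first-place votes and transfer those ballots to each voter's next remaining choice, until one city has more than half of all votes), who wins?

Round 1: Chicago 11, Houston 5, Austin 0, Geneva 10, Boston 8, Edmonton 6. Austin eliminated.
Round 2: Chicago 11, Houston 5, Geneva 10, Boston 8, Edmonton 6. Houston eliminated.
Round 3: Chicago 11, Geneva 10, Boston 13, Edmonton 6. Edmonton eliminated.
Round 4: Chicago 17, Geneva 10, Boston 13. Geneva eliminated.
Round 5: Chicago 17, Boston 23. Boston has a majority (≥21).

Boston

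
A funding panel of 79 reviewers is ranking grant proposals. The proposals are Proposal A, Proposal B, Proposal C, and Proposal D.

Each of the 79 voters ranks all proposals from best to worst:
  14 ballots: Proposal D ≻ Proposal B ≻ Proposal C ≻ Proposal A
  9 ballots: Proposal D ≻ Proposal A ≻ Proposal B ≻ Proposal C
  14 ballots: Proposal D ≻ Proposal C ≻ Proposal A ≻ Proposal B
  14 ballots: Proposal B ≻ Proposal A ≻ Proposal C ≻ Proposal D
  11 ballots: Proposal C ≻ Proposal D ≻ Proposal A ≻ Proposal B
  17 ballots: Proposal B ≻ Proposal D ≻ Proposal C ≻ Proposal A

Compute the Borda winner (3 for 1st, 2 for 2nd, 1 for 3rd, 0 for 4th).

Proposal D

Proposal A: 14×0 + 9×2 + 14×1 + 14×2 + 11×1 + 17×0 = 71
Proposal B: 14×2 + 9×1 + 14×0 + 14×3 + 11×0 + 17×3 = 130
Proposal C: 14×1 + 9×0 + 14×2 + 14×1 + 11×3 + 17×1 = 106
Proposal D: 14×3 + 9×3 + 14×3 + 14×0 + 11×2 + 17×2 = 167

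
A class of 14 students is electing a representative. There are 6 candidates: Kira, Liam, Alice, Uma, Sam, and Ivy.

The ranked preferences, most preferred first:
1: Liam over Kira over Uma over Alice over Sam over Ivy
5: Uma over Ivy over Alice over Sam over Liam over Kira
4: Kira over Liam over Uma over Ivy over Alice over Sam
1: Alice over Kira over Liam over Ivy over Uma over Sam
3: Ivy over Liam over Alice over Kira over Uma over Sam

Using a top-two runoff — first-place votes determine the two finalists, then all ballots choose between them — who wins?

Round 1 first-place votes: Kira 4, Liam 1, Alice 1, Uma 5, Sam 0, Ivy 3. Uma and Kira advance.
Runoff: Uma is ranked above Kira on 5 ballots, Kira above Uma on 9.

Kira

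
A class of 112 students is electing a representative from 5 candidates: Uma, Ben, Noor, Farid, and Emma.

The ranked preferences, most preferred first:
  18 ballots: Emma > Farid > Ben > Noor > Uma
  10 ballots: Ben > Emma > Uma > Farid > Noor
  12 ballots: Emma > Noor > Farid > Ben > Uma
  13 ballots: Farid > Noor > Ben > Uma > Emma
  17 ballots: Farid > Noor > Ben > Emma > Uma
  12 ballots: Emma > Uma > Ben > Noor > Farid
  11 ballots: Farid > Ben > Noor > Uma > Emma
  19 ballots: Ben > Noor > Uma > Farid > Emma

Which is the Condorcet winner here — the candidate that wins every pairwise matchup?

Farid

Farid vs Uma: 71–41
Farid vs Ben: 71–41
Farid vs Noor: 69–43
Farid vs Emma: 60–52
Farid beats every other candidate.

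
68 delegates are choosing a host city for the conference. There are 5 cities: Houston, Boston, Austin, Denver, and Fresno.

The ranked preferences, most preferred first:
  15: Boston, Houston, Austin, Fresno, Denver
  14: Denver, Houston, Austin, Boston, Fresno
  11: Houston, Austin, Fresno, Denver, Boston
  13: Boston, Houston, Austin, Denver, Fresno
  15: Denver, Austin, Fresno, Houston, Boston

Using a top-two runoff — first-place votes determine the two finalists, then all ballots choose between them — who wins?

Round 1 first-place votes: Houston 11, Boston 28, Austin 0, Denver 29, Fresno 0. Denver and Boston advance.
Runoff: Denver is ranked above Boston on 40 ballots, Boston above Denver on 28.

Denver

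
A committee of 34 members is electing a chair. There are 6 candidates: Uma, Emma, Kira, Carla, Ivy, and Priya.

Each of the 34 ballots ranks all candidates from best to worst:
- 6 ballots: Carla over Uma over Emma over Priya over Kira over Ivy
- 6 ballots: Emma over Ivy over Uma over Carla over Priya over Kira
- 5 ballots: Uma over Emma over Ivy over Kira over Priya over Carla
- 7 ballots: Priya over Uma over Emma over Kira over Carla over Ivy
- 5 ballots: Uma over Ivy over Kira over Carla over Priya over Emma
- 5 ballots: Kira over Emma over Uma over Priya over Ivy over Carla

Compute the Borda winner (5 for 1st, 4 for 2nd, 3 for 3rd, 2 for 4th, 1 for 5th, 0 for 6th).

Uma: 6×4 + 6×3 + 5×5 + 7×4 + 5×5 + 5×3 = 135
Emma: 6×3 + 6×5 + 5×4 + 7×3 + 5×0 + 5×4 = 109
Kira: 6×1 + 6×0 + 5×2 + 7×2 + 5×3 + 5×5 = 70
Carla: 6×5 + 6×2 + 5×0 + 7×1 + 5×2 + 5×0 = 59
Ivy: 6×0 + 6×4 + 5×3 + 7×0 + 5×4 + 5×1 = 64
Priya: 6×2 + 6×1 + 5×1 + 7×5 + 5×1 + 5×2 = 73

Uma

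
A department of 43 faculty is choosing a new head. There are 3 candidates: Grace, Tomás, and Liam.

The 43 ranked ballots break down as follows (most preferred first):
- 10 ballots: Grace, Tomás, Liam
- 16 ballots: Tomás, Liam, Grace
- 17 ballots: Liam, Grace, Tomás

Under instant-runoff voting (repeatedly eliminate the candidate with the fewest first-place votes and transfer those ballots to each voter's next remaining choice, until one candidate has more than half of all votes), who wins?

Round 1: Grace 10, Tomás 16, Liam 17. Grace eliminated.
Round 2: Tomás 26, Liam 17. Tomás has a majority (≥22).

Tomás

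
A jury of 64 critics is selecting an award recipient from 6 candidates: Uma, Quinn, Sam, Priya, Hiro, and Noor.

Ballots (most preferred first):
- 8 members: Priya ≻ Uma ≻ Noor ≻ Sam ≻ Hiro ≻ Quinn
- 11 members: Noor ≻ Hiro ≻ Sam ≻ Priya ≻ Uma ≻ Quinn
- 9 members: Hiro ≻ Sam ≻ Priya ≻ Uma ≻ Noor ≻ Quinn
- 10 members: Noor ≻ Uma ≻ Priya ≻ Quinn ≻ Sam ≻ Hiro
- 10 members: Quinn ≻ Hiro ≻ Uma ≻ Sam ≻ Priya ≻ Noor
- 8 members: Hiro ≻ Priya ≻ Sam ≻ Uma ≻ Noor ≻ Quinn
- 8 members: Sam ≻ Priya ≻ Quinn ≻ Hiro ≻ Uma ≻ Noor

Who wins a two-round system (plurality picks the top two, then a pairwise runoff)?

Hiro

Round 1 first-place votes: Uma 0, Quinn 10, Sam 8, Priya 8, Hiro 17, Noor 21. Noor and Hiro advance.
Runoff: Noor is ranked above Hiro on 29 ballots, Hiro above Noor on 35.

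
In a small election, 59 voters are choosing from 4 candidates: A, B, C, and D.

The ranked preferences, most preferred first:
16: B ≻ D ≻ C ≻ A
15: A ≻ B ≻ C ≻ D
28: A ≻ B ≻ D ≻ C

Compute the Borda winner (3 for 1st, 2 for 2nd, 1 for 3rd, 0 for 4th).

B

A: 16×0 + 15×3 + 28×3 = 129
B: 16×3 + 15×2 + 28×2 = 134
C: 16×1 + 15×1 + 28×0 = 31
D: 16×2 + 15×0 + 28×1 = 60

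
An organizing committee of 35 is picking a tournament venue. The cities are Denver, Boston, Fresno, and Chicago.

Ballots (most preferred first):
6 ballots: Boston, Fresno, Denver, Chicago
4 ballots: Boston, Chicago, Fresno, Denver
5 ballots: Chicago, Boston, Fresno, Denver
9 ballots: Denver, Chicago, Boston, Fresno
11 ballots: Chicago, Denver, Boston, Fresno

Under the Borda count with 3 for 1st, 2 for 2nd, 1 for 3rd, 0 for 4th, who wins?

Chicago

Denver: 6×1 + 4×0 + 5×0 + 9×3 + 11×2 = 55
Boston: 6×3 + 4×3 + 5×2 + 9×1 + 11×1 = 60
Fresno: 6×2 + 4×1 + 5×1 + 9×0 + 11×0 = 21
Chicago: 6×0 + 4×2 + 5×3 + 9×2 + 11×3 = 74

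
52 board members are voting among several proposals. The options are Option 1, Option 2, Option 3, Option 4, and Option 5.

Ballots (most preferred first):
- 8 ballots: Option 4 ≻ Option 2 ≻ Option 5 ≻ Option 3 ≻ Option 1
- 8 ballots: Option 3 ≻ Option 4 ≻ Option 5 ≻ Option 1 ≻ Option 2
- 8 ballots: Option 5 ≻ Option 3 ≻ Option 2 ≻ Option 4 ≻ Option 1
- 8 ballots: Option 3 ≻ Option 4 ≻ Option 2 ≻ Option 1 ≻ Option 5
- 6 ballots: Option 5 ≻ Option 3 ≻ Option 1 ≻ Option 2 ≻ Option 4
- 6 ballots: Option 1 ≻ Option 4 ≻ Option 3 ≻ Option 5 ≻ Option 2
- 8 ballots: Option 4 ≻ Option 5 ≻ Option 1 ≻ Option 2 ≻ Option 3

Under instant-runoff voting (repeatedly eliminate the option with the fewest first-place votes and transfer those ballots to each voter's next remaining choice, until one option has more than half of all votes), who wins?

Round 1: Option 1 6, Option 2 0, Option 3 16, Option 4 16, Option 5 14. Option 2 eliminated.
Round 2: Option 1 6, Option 3 16, Option 4 16, Option 5 14. Option 1 eliminated.
Round 3: Option 3 16, Option 4 22, Option 5 14. Option 5 eliminated.
Round 4: Option 3 30, Option 4 22. Option 3 has a majority (≥27).

Option 3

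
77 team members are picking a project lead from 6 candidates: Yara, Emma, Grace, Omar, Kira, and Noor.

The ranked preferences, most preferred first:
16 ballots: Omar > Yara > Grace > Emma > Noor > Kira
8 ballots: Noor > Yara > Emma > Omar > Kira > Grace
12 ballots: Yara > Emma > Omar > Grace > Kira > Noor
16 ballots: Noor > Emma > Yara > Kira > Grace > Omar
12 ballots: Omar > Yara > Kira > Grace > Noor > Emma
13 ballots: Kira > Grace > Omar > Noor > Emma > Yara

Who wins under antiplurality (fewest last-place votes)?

Grace

Last-place votes: Yara 13, Emma 12, Grace 8, Omar 16, Kira 16, Noor 12.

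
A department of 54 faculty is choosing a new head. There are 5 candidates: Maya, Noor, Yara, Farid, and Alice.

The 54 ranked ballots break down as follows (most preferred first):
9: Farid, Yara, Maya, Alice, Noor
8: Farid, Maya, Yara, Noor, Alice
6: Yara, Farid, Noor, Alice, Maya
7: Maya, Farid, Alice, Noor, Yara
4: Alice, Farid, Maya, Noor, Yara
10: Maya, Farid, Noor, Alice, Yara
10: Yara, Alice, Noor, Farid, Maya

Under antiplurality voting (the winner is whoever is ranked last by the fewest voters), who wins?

Farid

Last-place votes: Maya 16, Noor 9, Yara 21, Farid 0, Alice 8.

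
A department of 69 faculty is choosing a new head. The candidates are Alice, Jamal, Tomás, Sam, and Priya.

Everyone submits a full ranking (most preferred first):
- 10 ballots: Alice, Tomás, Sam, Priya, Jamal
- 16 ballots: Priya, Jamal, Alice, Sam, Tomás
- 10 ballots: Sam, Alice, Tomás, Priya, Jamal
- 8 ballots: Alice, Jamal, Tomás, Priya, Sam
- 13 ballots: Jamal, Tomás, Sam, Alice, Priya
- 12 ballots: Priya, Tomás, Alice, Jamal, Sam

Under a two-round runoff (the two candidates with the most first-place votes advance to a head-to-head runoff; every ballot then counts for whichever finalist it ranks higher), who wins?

Round 1 first-place votes: Alice 18, Jamal 13, Tomás 0, Sam 10, Priya 28. Priya and Alice advance.
Runoff: Priya is ranked above Alice on 28 ballots, Alice above Priya on 41.

Alice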